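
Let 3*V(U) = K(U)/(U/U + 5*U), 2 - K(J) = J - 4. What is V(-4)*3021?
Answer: -530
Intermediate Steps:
K(J) = 6 - J (K(J) = 2 - (J - 4) = 2 - (-4 + J) = 2 + (4 - J) = 6 - J)
V(U) = (6 - U)/(3*(1 + 5*U)) (V(U) = ((6 - U)/(U/U + 5*U))/3 = ((6 - U)/(1 + 5*U))/3 = (6 - U)/(3*(1 + 5*U)))
V(-4)*3021 = ((6 - 1*(-4))/(3*(1 + 5*(-4))))*3021 = ((6 + 4)/(3*(1 - 20)))*3021 = ((⅓)*10/(-19))*3021 = ((⅓)*(-1/19)*10)*3021 = -10/57*3021 = -530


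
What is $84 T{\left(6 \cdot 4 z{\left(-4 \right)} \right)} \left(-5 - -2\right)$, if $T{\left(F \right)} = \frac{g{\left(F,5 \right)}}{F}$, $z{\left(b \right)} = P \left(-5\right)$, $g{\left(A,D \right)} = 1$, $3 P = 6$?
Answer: $\frac{21}{20} \approx 1.05$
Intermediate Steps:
$P = 2$ ($P = \frac{1}{3} \cdot 6 = 2$)
$z{\left(b \right)} = -10$ ($z{\left(b \right)} = 2 \left(-5\right) = -10$)
$T{\left(F \right)} = \frac{1}{F}$ ($T{\left(F \right)} = 1 \frac{1}{F} = \frac{1}{F}$)
$84 T{\left(6 \cdot 4 z{\left(-4 \right)} \right)} \left(-5 - -2\right) = \frac{84}{6 \cdot 4 \left(-10\right)} \left(-5 - -2\right) = \frac{84}{24 \left(-10\right)} \left(-5 + 2\right) = \frac{84}{-240} \left(-3\right) = 84 \left(- \frac{1}{240}\right) \left(-3\right) = \left(- \frac{7}{20}\right) \left(-3\right) = \frac{21}{20}$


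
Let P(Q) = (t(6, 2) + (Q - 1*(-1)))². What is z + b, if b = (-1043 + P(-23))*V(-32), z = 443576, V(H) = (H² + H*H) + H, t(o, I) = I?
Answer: -852712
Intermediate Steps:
V(H) = H + 2*H² (V(H) = (H² + H²) + H = 2*H² + H = H + 2*H²)
P(Q) = (3 + Q)² (P(Q) = (2 + (Q - 1*(-1)))² = (2 + (Q + 1))² = (2 + (1 + Q))² = (3 + Q)²)
b = -1296288 (b = (-1043 + (3 - 23)²)*(-32*(1 + 2*(-32))) = (-1043 + (-20)²)*(-32*(1 - 64)) = (-1043 + 400)*(-32*(-63)) = -643*2016 = -1296288)
z + b = 443576 - 1296288 = -852712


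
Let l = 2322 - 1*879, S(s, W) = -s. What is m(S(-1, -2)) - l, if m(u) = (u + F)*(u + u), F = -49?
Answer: -1539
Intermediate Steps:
m(u) = 2*u*(-49 + u) (m(u) = (u - 49)*(u + u) = (-49 + u)*(2*u) = 2*u*(-49 + u))
l = 1443 (l = 2322 - 879 = 1443)
m(S(-1, -2)) - l = 2*(-1*(-1))*(-49 - 1*(-1)) - 1*1443 = 2*1*(-49 + 1) - 1443 = 2*1*(-48) - 1443 = -96 - 1443 = -1539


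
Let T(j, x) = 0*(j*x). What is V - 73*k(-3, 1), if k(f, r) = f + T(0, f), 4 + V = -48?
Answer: 167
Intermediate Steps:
V = -52 (V = -4 - 48 = -52)
T(j, x) = 0
k(f, r) = f (k(f, r) = f + 0 = f)
V - 73*k(-3, 1) = -52 - 73*(-3) = -52 + 219 = 167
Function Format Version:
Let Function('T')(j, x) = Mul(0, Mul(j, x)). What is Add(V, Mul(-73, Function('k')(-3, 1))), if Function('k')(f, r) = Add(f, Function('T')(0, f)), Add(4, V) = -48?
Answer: 167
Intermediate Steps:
V = -52 (V = Add(-4, -48) = -52)
Function('T')(j, x) = 0
Function('k')(f, r) = f (Function('k')(f, r) = Add(f, 0) = f)
Add(V, Mul(-73, Function('k')(-3, 1))) = Add(-52, Mul(-73, -3)) = Add(-52, 219) = 167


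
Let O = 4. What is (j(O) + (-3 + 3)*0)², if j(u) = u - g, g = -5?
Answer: 81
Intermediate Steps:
j(u) = 5 + u (j(u) = u - 1*(-5) = u + 5 = 5 + u)
(j(O) + (-3 + 3)*0)² = ((5 + 4) + (-3 + 3)*0)² = (9 + 0*0)² = (9 + 0)² = 9² = 81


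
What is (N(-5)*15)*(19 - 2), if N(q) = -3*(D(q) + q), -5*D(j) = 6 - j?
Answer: 5508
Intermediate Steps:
D(j) = -6/5 + j/5 (D(j) = -(6 - j)/5 = -6/5 + j/5)
N(q) = 18/5 - 18*q/5 (N(q) = -3*((-6/5 + q/5) + q) = -3*(-6/5 + 6*q/5) = 18/5 - 18*q/5)
(N(-5)*15)*(19 - 2) = ((18/5 - 18/5*(-5))*15)*(19 - 2) = ((18/5 + 18)*15)*17 = ((108/5)*15)*17 = 324*17 = 5508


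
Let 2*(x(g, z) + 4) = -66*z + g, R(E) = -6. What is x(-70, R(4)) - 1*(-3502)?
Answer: 3661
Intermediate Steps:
x(g, z) = -4 + g/2 - 33*z (x(g, z) = -4 + (-66*z + g)/2 = -4 + (g - 66*z)/2 = -4 + (g/2 - 33*z) = -4 + g/2 - 33*z)
x(-70, R(4)) - 1*(-3502) = (-4 + (1/2)*(-70) - 33*(-6)) - 1*(-3502) = (-4 - 35 + 198) + 3502 = 159 + 3502 = 3661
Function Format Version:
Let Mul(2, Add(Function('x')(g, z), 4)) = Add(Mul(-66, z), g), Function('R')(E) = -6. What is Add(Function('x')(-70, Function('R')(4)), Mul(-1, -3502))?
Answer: 3661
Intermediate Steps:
Function('x')(g, z) = Add(-4, Mul(Rational(1, 2), g), Mul(-33, z)) (Function('x')(g, z) = Add(-4, Mul(Rational(1, 2), Add(Mul(-66, z), g))) = Add(-4, Mul(Rational(1, 2), Add(g, Mul(-66, z)))) = Add(-4, Add(Mul(Rational(1, 2), g), Mul(-33, z))) = Add(-4, Mul(Rational(1, 2), g), Mul(-33, z)))
Add(Function('x')(-70, Function('R')(4)), Mul(-1, -3502)) = Add(Add(-4, Mul(Rational(1, 2), -70), Mul(-33, -6)), Mul(-1, -3502)) = Add(Add(-4, -35, 198), 3502) = Add(159, 3502) = 3661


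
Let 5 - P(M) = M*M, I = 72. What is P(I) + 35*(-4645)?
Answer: -167754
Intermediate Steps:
P(M) = 5 - M² (P(M) = 5 - M*M = 5 - M²)
P(I) + 35*(-4645) = (5 - 1*72²) + 35*(-4645) = (5 - 1*5184) - 162575 = (5 - 5184) - 162575 = -5179 - 162575 = -167754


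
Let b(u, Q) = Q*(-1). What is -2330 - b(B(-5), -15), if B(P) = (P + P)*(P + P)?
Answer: -2345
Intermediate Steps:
B(P) = 4*P² (B(P) = (2*P)*(2*P) = 4*P²)
b(u, Q) = -Q
-2330 - b(B(-5), -15) = -2330 - (-1)*(-15) = -2330 - 1*15 = -2330 - 15 = -2345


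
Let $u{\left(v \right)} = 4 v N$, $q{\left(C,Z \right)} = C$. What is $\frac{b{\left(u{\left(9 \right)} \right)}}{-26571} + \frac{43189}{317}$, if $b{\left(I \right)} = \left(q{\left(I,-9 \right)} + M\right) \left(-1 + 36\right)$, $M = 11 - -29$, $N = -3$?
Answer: $\frac{67548787}{495471} \approx 136.33$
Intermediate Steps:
$u{\left(v \right)} = - 12 v$ ($u{\left(v \right)} = 4 v \left(-3\right) = - 12 v$)
$M = 40$ ($M = 11 + 29 = 40$)
$b{\left(I \right)} = 1400 + 35 I$ ($b{\left(I \right)} = \left(I + 40\right) \left(-1 + 36\right) = \left(40 + I\right) 35 = 1400 + 35 I$)
$\frac{b{\left(u{\left(9 \right)} \right)}}{-26571} + \frac{43189}{317} = \frac{1400 + 35 \left(\left(-12\right) 9\right)}{-26571} + \frac{43189}{317} = \left(1400 + 35 \left(-108\right)\right) \left(- \frac{1}{26571}\right) + 43189 \cdot \frac{1}{317} = \left(1400 - 3780\right) \left(- \frac{1}{26571}\right) + \frac{43189}{317} = \left(-2380\right) \left(- \frac{1}{26571}\right) + \frac{43189}{317} = \frac{140}{1563} + \frac{43189}{317} = \frac{67548787}{495471}$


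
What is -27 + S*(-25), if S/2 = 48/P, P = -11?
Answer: 2103/11 ≈ 191.18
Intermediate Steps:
S = -96/11 (S = 2*(48/(-11)) = 2*(48*(-1/11)) = 2*(-48/11) = -96/11 ≈ -8.7273)
-27 + S*(-25) = -27 - 96/11*(-25) = -27 + 2400/11 = 2103/11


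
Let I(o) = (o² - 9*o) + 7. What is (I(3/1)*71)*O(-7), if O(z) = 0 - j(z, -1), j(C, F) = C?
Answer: -5467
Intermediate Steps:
O(z) = -z (O(z) = 0 - z = -z)
I(o) = 7 + o² - 9*o
(I(3/1)*71)*O(-7) = ((7 + (3/1)² - 27/1)*71)*(-1*(-7)) = ((7 + (3*1)² - 27)*71)*7 = ((7 + 3² - 9*3)*71)*7 = ((7 + 9 - 27)*71)*7 = -11*71*7 = -781*7 = -5467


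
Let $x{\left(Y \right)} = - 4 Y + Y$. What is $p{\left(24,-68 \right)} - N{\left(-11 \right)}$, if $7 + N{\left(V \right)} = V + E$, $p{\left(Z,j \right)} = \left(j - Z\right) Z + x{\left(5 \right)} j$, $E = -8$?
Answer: $-1162$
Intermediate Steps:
$x{\left(Y \right)} = - 3 Y$
$p{\left(Z,j \right)} = - 15 j + Z \left(j - Z\right)$ ($p{\left(Z,j \right)} = \left(j - Z\right) Z + \left(-3\right) 5 j = Z \left(j - Z\right) - 15 j = - 15 j + Z \left(j - Z\right)$)
$N{\left(V \right)} = -15 + V$ ($N{\left(V \right)} = -7 + \left(V - 8\right) = -7 + \left(-8 + V\right) = -15 + V$)
$p{\left(24,-68 \right)} - N{\left(-11 \right)} = \left(- 24^{2} - -1020 + 24 \left(-68\right)\right) - \left(-15 - 11\right) = \left(\left(-1\right) 576 + 1020 - 1632\right) - -26 = \left(-576 + 1020 - 1632\right) + 26 = -1188 + 26 = -1162$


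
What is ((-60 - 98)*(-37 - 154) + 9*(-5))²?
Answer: 907997689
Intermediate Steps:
((-60 - 98)*(-37 - 154) + 9*(-5))² = (-158*(-191) - 45)² = (30178 - 45)² = 30133² = 907997689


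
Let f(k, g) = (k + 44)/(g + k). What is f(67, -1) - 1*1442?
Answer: -31687/22 ≈ -1440.3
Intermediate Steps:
f(k, g) = (44 + k)/(g + k)
f(67, -1) - 1*1442 = (44 + 67)/(-1 + 67) - 1*1442 = 111/66 - 1442 = (1/66)*111 - 1442 = 37/22 - 1442 = -31687/22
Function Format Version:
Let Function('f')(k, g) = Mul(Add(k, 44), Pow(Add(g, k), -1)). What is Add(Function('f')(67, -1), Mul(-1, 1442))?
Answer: Rational(-31687, 22) ≈ -1440.3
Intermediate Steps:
Function('f')(k, g) = Mul(Pow(Add(g, k), -1), Add(44, k)) (Function('f')(k, g) = Mul(Add(44, k), Pow(Add(g, k), -1)) = Mul(Pow(Add(g, k), -1), Add(44, k)))
Add(Function('f')(67, -1), Mul(-1, 1442)) = Add(Mul(Pow(Add(-1, 67), -1), Add(44, 67)), Mul(-1, 1442)) = Add(Mul(Pow(66, -1), 111), -1442) = Add(Mul(Rational(1, 66), 111), -1442) = Add(Rational(37, 22), -1442) = Rational(-31687, 22)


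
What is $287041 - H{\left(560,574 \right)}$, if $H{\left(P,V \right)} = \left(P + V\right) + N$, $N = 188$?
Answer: $285719$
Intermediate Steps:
$H{\left(P,V \right)} = 188 + P + V$ ($H{\left(P,V \right)} = \left(P + V\right) + 188 = 188 + P + V$)
$287041 - H{\left(560,574 \right)} = 287041 - \left(188 + 560 + 574\right) = 287041 - 1322 = 285719$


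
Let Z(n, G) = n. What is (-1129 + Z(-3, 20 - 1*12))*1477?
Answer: -1671964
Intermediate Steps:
(-1129 + Z(-3, 20 - 1*12))*1477 = (-1129 - 3)*1477 = -1132*1477 = -1671964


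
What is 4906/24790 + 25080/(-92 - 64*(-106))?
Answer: 81820519/20736835 ≈ 3.9457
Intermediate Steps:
4906/24790 + 25080/(-92 - 64*(-106)) = 4906*(1/24790) + 25080/(-92 + 6784) = 2453/12395 + 25080/6692 = 2453/12395 + 25080*(1/6692) = 2453/12395 + 6270/1673 = 81820519/20736835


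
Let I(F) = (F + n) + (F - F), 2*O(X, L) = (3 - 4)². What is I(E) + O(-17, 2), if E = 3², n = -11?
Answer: -3/2 ≈ -1.5000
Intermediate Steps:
O(X, L) = ½ (O(X, L) = (3 - 4)²/2 = (½)*(-1)² = (½)*1 = ½)
E = 9
I(F) = -11 + F (I(F) = (F - 11) + (F - F) = (-11 + F) + 0 = -11 + F)
I(E) + O(-17, 2) = (-11 + 9) + ½ = -2 + ½ = -3/2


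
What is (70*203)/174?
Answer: 245/3 ≈ 81.667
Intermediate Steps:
(70*203)/174 = 14210*(1/174) = 245/3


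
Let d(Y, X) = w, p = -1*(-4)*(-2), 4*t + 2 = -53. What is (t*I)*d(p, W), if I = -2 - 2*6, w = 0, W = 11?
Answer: 0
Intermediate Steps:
t = -55/4 (t = -1/2 + (1/4)*(-53) = -1/2 - 53/4 = -55/4 ≈ -13.750)
p = -8 (p = 4*(-2) = -8)
d(Y, X) = 0
I = -14 (I = -2 - 12 = -14)
(t*I)*d(p, W) = -55/4*(-14)*0 = (385/2)*0 = 0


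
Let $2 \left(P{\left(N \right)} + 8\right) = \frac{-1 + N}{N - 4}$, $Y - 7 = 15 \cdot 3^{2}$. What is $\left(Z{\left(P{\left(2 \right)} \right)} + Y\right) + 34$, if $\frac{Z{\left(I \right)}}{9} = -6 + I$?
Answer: $\frac{191}{4} \approx 47.75$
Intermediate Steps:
$Y = 142$ ($Y = 7 + 15 \cdot 3^{2} = 7 + 15 \cdot 9 = 7 + 135 = 142$)
$P{\left(N \right)} = -8 + \frac{-1 + N}{2 \left(-4 + N\right)}$ ($P{\left(N \right)} = -8 + \frac{\left(-1 + N\right) \frac{1}{N - 4}}{2} = -8 + \frac{\left(-1 + N\right) \frac{1}{-4 + N}}{2} = -8 + \frac{\frac{1}{-4 + N} \left(-1 + N\right)}{2} = -8 + \frac{-1 + N}{2 \left(-4 + N\right)}$)
$Z{\left(I \right)} = -54 + 9 I$ ($Z{\left(I \right)} = 9 \left(-6 + I\right) = -54 + 9 I$)
$\left(Z{\left(P{\left(2 \right)} \right)} + Y\right) + 34 = \left(\left(-54 + 9 \frac{3 \left(21 - 10\right)}{2 \left(-4 + 2\right)}\right) + 142\right) + 34 = \left(\left(-54 + 9 \frac{3 \left(21 - 10\right)}{2 \left(-2\right)}\right) + 142\right) + 34 = \left(\left(-54 + 9 \cdot \frac{3}{2} \left(- \frac{1}{2}\right) 11\right) + 142\right) + 34 = \left(\left(-54 + 9 \left(- \frac{33}{4}\right)\right) + 142\right) + 34 = \left(\left(-54 - \frac{297}{4}\right) + 142\right) + 34 = \left(- \frac{513}{4} + 142\right) + 34 = \frac{55}{4} + 34 = \frac{191}{4}$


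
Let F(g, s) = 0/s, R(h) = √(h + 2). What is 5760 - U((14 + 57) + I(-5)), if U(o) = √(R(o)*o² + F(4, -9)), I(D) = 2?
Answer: 5760 - 73*3^(¼)*√5 ≈ 5545.2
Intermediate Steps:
R(h) = √(2 + h)
F(g, s) = 0
U(o) = √(o²*√(2 + o)) (U(o) = √(√(2 + o)*o² + 0) = √(o²*√(2 + o) + 0) = √(o²*√(2 + o)))
5760 - U((14 + 57) + I(-5)) = 5760 - √(((14 + 57) + 2)²*√(2 + ((14 + 57) + 2))) = 5760 - √((71 + 2)²*√(2 + (71 + 2))) = 5760 - √(73²*√(2 + 73)) = 5760 - √(5329*√75) = 5760 - √(5329*(5*√3)) = 5760 - √(26645*√3) = 5760 - 73*3^(¼)*√5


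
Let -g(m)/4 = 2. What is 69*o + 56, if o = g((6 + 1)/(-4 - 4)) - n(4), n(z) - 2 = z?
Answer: -910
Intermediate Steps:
g(m) = -8 (g(m) = -4*2 = -8)
n(z) = 2 + z
o = -14 (o = -8 - (2 + 4) = -8 - 1*6 = -8 - 6 = -14)
69*o + 56 = 69*(-14) + 56 = -966 + 56 = -910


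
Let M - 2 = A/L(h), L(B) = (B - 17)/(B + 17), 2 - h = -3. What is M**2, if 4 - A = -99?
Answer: 1256641/36 ≈ 34907.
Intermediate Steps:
h = 5 (h = 2 - 1*(-3) = 2 + 3 = 5)
A = 103 (A = 4 - 1*(-99) = 4 + 99 = 103)
L(B) = (-17 + B)/(17 + B)
M = -1121/6 (M = 2 + 103/(((-17 + 5)/(17 + 5))) = 2 + 103/((-12/22)) = 2 + 103/(((1/22)*(-12))) = 2 + 103/(-6/11) = 2 + 103*(-11/6) = 2 - 1133/6 = -1121/6 ≈ -186.83)
M**2 = (-1121/6)**2 = 1256641/36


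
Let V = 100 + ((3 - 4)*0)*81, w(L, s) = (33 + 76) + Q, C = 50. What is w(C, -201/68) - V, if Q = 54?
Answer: 63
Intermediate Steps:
w(L, s) = 163 (w(L, s) = (33 + 76) + 54 = 109 + 54 = 163)
V = 100 (V = 100 - 1*0*81 = 100 + 0*81 = 100 + 0 = 100)
w(C, -201/68) - V = 163 - 1*100 = 163 - 100 = 63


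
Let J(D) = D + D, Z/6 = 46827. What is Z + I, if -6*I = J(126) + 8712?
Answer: 279468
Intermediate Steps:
Z = 280962 (Z = 6*46827 = 280962)
J(D) = 2*D
I = -1494 (I = -(2*126 + 8712)/6 = -(252 + 8712)/6 = -⅙*8964 = -1494)
Z + I = 280962 - 1494 = 279468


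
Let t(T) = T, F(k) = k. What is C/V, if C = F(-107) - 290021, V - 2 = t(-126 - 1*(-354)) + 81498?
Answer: -18133/5108 ≈ -3.5499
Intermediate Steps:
V = 81728 (V = 2 + ((-126 - 1*(-354)) + 81498) = 2 + ((-126 + 354) + 81498) = 2 + (228 + 81498) = 2 + 81726 = 81728)
C = -290128 (C = -107 - 290021 = -290128)
C/V = -290128/81728 = -290128*1/81728 = -18133/5108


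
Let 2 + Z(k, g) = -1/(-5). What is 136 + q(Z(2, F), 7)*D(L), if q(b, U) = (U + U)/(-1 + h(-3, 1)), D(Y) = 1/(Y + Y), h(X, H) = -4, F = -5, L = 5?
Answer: 3393/25 ≈ 135.72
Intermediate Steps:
D(Y) = 1/(2*Y)
Z(k, g) = -9/5 (Z(k, g) = -2 - 1/(-5) = -2 - 1*(-⅕) = -2 + ⅕ = -9/5)
q(b, U) = -2*U/5 (q(b, U) = (U + U)/(-1 - 4) = (2*U)/(-5) = (2*U)*(-⅕) = -2*U/5)
136 + q(Z(2, F), 7)*D(L) = 136 + (-⅖*7)*((½)/5) = 136 - 7/(5*5) = 136 - 14/5*⅒ = 136 - 7/25 = 3393/25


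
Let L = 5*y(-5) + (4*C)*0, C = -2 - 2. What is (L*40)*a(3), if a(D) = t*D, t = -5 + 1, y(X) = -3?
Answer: 7200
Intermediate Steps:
C = -4
t = -4
L = -15 (L = 5*(-3) + (4*(-4))*0 = -15 - 16*0 = -15 + 0 = -15)
a(D) = -4*D
(L*40)*a(3) = (-15*40)*(-4*3) = -600*(-12) = 7200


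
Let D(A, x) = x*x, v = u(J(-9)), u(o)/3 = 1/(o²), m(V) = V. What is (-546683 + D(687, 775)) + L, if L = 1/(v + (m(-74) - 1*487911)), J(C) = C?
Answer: 710717891521/13175594 ≈ 53942.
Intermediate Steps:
u(o) = 3/o² (u(o) = 3/(o²) = 3/o²)
v = 1/27 (v = 3/(-9)² = 3*(1/81) = 1/27 ≈ 0.037037)
D(A, x) = x²
L = -27/13175594 (L = 1/(1/27 + (-74 - 1*487911)) = 1/(1/27 + (-74 - 487911)) = 1/(1/27 - 487985) = 1/(-13175594/27) = -27/13175594 ≈ -2.0492e-6)
(-546683 + D(687, 775)) + L = (-546683 + 775²) - 27/13175594 = (-546683 + 600625) - 27/13175594 = 53942 - 27/13175594 = 710717891521/13175594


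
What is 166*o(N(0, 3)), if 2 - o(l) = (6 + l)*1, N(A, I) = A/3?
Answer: -664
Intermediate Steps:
N(A, I) = A/3 (N(A, I) = A*(⅓) = A/3)
o(l) = -4 - l (o(l) = 2 - (6 + l) = 2 + (-6 - l) = -4 - l)
166*o(N(0, 3)) = 166*(-4 - 0/3) = 166*(-4 - 1*0) = 166*(-4 + 0) = 166*(-4) = -664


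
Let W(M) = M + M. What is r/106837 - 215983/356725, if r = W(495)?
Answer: -1195885159/2005864675 ≈ -0.59619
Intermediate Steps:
W(M) = 2*M
r = 990 (r = 2*495 = 990)
r/106837 - 215983/356725 = 990/106837 - 215983/356725 = -1195885159/2005864675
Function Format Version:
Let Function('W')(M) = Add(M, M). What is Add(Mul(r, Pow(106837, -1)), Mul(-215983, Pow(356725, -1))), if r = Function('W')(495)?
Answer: Rational(-1195885159, 2005864675) ≈ -0.59619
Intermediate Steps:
Function('W')(M) = Mul(2, M)
r = 990 (r = Mul(2, 495) = 990)
Add(Mul(r, Pow(106837, -1)), Mul(-215983, Pow(356725, -1))) = Add(Mul(990, Pow(106837, -1)), Mul(-215983, Pow(356725, -1))) = Add(Mul(990, Rational(1, 106837)), Mul(-215983, Rational(1, 356725))) = Add(Rational(990, 106837), Rational(-215983, 356725)) = Rational(-1195885159, 2005864675)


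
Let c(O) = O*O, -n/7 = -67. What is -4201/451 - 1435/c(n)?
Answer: -132100478/14171773 ≈ -9.3214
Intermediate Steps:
n = 469 (n = -7*(-67) = 469)
c(O) = O²
-4201/451 - 1435/c(n) = -4201/451 - 1435/(469²) = -4201*1/451 - 1435/219961 = -4201/451 - 1435*1/219961 = -4201/451 - 205/31423 = -132100478/14171773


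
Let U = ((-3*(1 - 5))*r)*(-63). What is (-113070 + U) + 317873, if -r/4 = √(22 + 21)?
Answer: 204803 + 3024*√43 ≈ 2.2463e+5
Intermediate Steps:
r = -4*√43 (r = -4*√(22 + 21) = -4*√43 ≈ -26.230)
U = 3024*√43 (U = ((-3*(1 - 5))*(-4*√43))*(-63) = ((-3*(-4))*(-4*√43))*(-63) = (12*(-4*√43))*(-63) = -48*√43*(-63) = 3024*√43 ≈ 19830.)
(-113070 + U) + 317873 = (-113070 + 3024*√43) + 317873 = 204803 + 3024*√43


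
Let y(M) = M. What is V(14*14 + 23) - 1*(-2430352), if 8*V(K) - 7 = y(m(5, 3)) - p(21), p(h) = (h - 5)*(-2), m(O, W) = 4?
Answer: 19442859/8 ≈ 2.4304e+6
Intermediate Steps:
p(h) = 10 - 2*h (p(h) = (-5 + h)*(-2) = 10 - 2*h)
V(K) = 43/8 (V(K) = 7/8 + (4 - (10 - 2*21))/8 = 7/8 + (4 - (10 - 42))/8 = 7/8 + (4 - 1*(-32))/8 = 7/8 + (4 + 32)/8 = 7/8 + (1/8)*36 = 7/8 + 9/2 = 43/8)
V(14*14 + 23) - 1*(-2430352) = 43/8 - 1*(-2430352) = 43/8 + 2430352 = 19442859/8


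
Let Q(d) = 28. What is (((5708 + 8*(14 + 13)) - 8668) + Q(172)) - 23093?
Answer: -25809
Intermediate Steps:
(((5708 + 8*(14 + 13)) - 8668) + Q(172)) - 23093 = (((5708 + 8*(14 + 13)) - 8668) + 28) - 23093 = (((5708 + 8*27) - 8668) + 28) - 23093 = (((5708 + 216) - 8668) + 28) - 23093 = ((5924 - 8668) + 28) - 23093 = (-2744 + 28) - 23093 = -2716 - 23093 = -25809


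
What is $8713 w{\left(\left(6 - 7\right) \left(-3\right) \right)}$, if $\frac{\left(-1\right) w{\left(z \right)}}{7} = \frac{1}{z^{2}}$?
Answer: $- \frac{60991}{9} \approx -6776.8$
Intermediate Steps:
$w{\left(z \right)} = - \frac{7}{z^{2}}$
$8713 w{\left(\left(6 - 7\right) \left(-3\right) \right)} = 8713 \left(- \frac{7}{9 \left(6 - 7\right)^{2}}\right) = 8713 \left(- \frac{7}{9}\right) = - \frac{60991}{9}$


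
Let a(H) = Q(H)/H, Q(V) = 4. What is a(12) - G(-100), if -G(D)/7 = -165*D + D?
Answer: 344401/3 ≈ 1.1480e+5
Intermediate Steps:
G(D) = 1148*D (G(D) = -7*(-165*D + D) = -(-1148)*D = 1148*D)
a(H) = 4/H
a(12) - G(-100) = 4/12 - 1148*(-100) = 4*(1/12) - 1*(-114800) = ⅓ + 114800 = 344401/3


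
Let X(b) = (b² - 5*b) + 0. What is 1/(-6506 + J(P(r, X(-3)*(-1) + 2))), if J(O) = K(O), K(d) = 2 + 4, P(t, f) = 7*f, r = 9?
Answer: -1/6500 ≈ -0.00015385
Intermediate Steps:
X(b) = b² - 5*b
K(d) = 6
J(O) = 6
1/(-6506 + J(P(r, X(-3)*(-1) + 2))) = 1/(-6506 + 6) = 1/(-6500) = -1/6500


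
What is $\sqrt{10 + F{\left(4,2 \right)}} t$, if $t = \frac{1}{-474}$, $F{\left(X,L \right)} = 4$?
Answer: $- \frac{\sqrt{14}}{474} \approx -0.0078938$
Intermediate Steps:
$t = - \frac{1}{474} \approx -0.0021097$
$\sqrt{10 + F{\left(4,2 \right)}} t = \sqrt{10 + 4} \left(- \frac{1}{474}\right) = \sqrt{14} \left(- \frac{1}{474}\right) = - \frac{\sqrt{14}}{474}$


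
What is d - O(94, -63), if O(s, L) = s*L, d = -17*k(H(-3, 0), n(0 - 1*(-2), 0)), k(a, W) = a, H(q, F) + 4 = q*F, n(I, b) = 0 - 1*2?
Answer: 5990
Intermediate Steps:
n(I, b) = -2 (n(I, b) = 0 - 2 = -2)
H(q, F) = -4 + F*q (H(q, F) = -4 + q*F = -4 + F*q)
d = 68 (d = -17*(-4 + 0*(-3)) = -17*(-4 + 0) = -17*(-4) = 68)
O(s, L) = L*s
d - O(94, -63) = 68 - (-63)*94 = 68 - 1*(-5922) = 68 + 5922 = 5990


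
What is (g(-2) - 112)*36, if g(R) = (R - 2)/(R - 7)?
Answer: -4016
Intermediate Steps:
g(R) = (-2 + R)/(-7 + R)
(g(-2) - 112)*36 = ((-2 - 2)/(-7 - 2) - 112)*36 = (-4/(-9) - 112)*36 = (-1/9*(-4) - 112)*36 = (4/9 - 112)*36 = -1004/9*36 = -4016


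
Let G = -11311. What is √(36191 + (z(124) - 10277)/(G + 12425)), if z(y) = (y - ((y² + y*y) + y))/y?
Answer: √44901161386/1114 ≈ 190.21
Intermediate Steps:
z(y) = -2*y (z(y) = (y - ((y² + y²) + y))/y = (y - (2*y² + y))/y = (y - (y + 2*y²))/y = (y + (-y - 2*y²))/y = (-2*y²)/y = -2*y)
√(36191 + (z(124) - 10277)/(G + 12425)) = √(36191 + (-2*124 - 10277)/(-11311 + 12425)) = √(36191 + (-248 - 10277)/1114) = √(36191 - 10525*1/1114) = √(36191 - 10525/1114) = √(40306249/1114) = √44901161386/1114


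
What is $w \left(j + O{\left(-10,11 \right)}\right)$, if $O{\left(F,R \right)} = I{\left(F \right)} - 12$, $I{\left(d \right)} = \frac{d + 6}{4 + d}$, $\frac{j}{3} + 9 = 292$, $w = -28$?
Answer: $- \frac{70364}{3} \approx -23455.0$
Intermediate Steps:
$j = 849$ ($j = -27 + 3 \cdot 292 = -27 + 876 = 849$)
$I{\left(d \right)} = \frac{6 + d}{4 + d}$
$O{\left(F,R \right)} = -12 + \frac{6 + F}{4 + F}$ ($O{\left(F,R \right)} = \frac{6 + F}{4 + F} - 12 = -12 + \frac{6 + F}{4 + F}$)
$w \left(j + O{\left(-10,11 \right)}\right) = - 28 \left(849 + \frac{-42 - -110}{4 - 10}\right) = - 28 \left(849 + \frac{-42 + 110}{-6}\right) = - 28 \left(849 - \frac{34}{3}\right) = \left(-28\right) \frac{2513}{3} = - \frac{70364}{3}$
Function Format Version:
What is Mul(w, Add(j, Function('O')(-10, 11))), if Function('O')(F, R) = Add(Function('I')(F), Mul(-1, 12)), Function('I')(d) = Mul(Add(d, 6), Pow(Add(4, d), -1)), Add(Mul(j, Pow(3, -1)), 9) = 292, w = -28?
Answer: Rational(-70364, 3) ≈ -23455.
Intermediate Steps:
j = 849 (j = Add(-27, Mul(3, 292)) = Add(-27, 876) = 849)
Function('I')(d) = Mul(Pow(Add(4, d), -1), Add(6, d)) (Function('I')(d) = Mul(Add(6, d), Pow(Add(4, d), -1)) = Mul(Pow(Add(4, d), -1), Add(6, d)))
Function('O')(F, R) = Add(-12, Mul(Pow(Add(4, F), -1), Add(6, F))) (Function('O')(F, R) = Add(Mul(Pow(Add(4, F), -1), Add(6, F)), Mul(-1, 12)) = Add(Mul(Pow(Add(4, F), -1), Add(6, F)), -12) = Add(-12, Mul(Pow(Add(4, F), -1), Add(6, F))))
Mul(w, Add(j, Function('O')(-10, 11))) = Mul(-28, Add(849, Mul(Pow(Add(4, -10), -1), Add(-42, Mul(-11, -10))))) = Mul(-28, Add(849, Mul(Pow(-6, -1), Add(-42, 110)))) = Mul(-28, Add(849, Mul(Rational(-1, 6), 68))) = Mul(-28, Add(849, Rational(-34, 3))) = Mul(-28, Rational(2513, 3)) = Rational(-70364, 3)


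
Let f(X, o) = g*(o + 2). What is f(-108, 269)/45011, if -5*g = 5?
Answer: -271/45011 ≈ -0.0060207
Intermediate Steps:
g = -1 (g = -⅕*5 = -1)
f(X, o) = -2 - o (f(X, o) = -(o + 2) = -(2 + o) = -2 - o)
f(-108, 269)/45011 = (-2 - 1*269)/45011 = (-2 - 269)*(1/45011) = -271*1/45011 = -271/45011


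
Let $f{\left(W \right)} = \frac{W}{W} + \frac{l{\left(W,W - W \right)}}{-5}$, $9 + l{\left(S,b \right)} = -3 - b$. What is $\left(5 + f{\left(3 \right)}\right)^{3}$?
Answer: $\frac{74088}{125} \approx 592.7$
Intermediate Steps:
$l{\left(S,b \right)} = -12 - b$ ($l{\left(S,b \right)} = -9 - \left(3 + b\right) = -12 - b$)
$f{\left(W \right)} = \frac{17}{5}$ ($f{\left(W \right)} = \frac{W}{W} + \frac{-12 - \left(W - W\right)}{-5} = 1 + \left(-12 - 0\right) \left(- \frac{1}{5}\right) = 1 + \left(-12 + 0\right) \left(- \frac{1}{5}\right) = 1 - - \frac{12}{5} = 1 + \frac{12}{5} = \frac{17}{5}$)
$\left(5 + f{\left(3 \right)}\right)^{3} = \left(5 + \frac{17}{5}\right)^{3} = \left(\frac{42}{5}\right)^{3} = \frac{74088}{125}$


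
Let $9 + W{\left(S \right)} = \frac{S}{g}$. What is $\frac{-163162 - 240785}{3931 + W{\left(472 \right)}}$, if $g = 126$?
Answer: $- \frac{25448661}{247322} \approx -102.9$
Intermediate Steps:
$W{\left(S \right)} = -9 + \frac{S}{126}$
$\frac{-163162 - 240785}{3931 + W{\left(472 \right)}} = \frac{-163162 - 240785}{3931 + \left(-9 + \frac{1}{126} \cdot 472\right)} = - \frac{403947}{3931 + \left(-9 + \frac{236}{63}\right)} = - \frac{403947}{3931 - \frac{331}{63}} = - \frac{403947}{\frac{247322}{63}} = \left(-403947\right) \frac{63}{247322} = - \frac{25448661}{247322}$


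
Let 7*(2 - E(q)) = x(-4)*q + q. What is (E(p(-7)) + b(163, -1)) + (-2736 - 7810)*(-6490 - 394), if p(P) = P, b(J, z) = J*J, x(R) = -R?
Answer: 72625240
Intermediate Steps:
b(J, z) = J²
E(q) = 2 - 5*q/7 (E(q) = 2 - ((-1*(-4))*q + q)/7 = 2 - (4*q + q)/7 = 2 - 5*q/7)
(E(p(-7)) + b(163, -1)) + (-2736 - 7810)*(-6490 - 394) = ((2 - 5/7*(-7)) + 163²) + (-2736 - 7810)*(-6490 - 394) = ((2 + 5) + 26569) - 10546*(-6884) = (7 + 26569) + 72598664 = 26576 + 72598664 = 72625240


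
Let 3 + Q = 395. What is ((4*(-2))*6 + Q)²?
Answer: 118336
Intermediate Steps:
Q = 392 (Q = -3 + 395 = 392)
((4*(-2))*6 + Q)² = ((4*(-2))*6 + 392)² = (-8*6 + 392)² = (-48 + 392)² = 344² = 118336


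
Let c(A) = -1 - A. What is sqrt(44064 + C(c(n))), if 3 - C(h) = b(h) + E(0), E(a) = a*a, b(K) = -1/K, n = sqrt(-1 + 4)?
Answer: sqrt(44067 - 1/(1 + sqrt(3))) ≈ 209.92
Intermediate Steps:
n = sqrt(3) ≈ 1.7320
E(a) = a**2
C(h) = 3 + 1/h (C(h) = 3 - (-1/h + 0**2) = 3 - (-1/h + 0) = 3 - (-1)/h = 3 + 1/h)
sqrt(44064 + C(c(n))) = sqrt(44064 + (3 + 1/(-1 - sqrt(3)))) = sqrt(44067 + 1/(-1 - sqrt(3)))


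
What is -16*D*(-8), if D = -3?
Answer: -384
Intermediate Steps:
-16*D*(-8) = -16*(-3)*(-8) = 48*(-8) = -384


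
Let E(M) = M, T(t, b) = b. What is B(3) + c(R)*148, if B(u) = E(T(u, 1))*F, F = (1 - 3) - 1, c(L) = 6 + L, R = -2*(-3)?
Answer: 1773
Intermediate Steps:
R = 6
F = -3 (F = -2 - 1 = -3)
B(u) = -3 (B(u) = 1*(-3) = -3)
B(3) + c(R)*148 = -3 + (6 + 6)*148 = -3 + 12*148 = -3 + 1776 = 1773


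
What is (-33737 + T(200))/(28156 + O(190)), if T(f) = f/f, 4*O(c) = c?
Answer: -67472/56407 ≈ -1.1962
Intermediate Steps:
O(c) = c/4
T(f) = 1
(-33737 + T(200))/(28156 + O(190)) = (-33737 + 1)/(28156 + (¼)*190) = -33736/(28156 + 95/2) = -33736/56407/2 = -33736*2/56407 = -67472/56407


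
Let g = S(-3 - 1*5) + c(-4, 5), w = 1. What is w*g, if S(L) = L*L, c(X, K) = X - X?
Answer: 64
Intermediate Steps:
c(X, K) = 0
S(L) = L²
g = 64 (g = (-3 - 1*5)² + 0 = (-3 - 5)² + 0 = (-8)² + 0 = 64 + 0 = 64)
w*g = 1*64 = 64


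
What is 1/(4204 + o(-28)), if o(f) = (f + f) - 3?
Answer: 1/4145 ≈ 0.00024125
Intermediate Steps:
o(f) = -3 + 2*f (o(f) = 2*f - 3 = -3 + 2*f)
1/(4204 + o(-28)) = 1/(4204 + (-3 + 2*(-28))) = 1/(4204 + (-3 - 56)) = 1/(4204 - 59) = 1/4145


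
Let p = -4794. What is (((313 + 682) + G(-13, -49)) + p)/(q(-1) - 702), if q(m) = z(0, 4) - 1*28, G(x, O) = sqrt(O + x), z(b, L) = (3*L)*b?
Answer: 3799/730 - I*sqrt(62)/730 ≈ 5.2041 - 0.010786*I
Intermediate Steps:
z(b, L) = 3*L*b
q(m) = -28 (q(m) = 3*4*0 - 1*28 = 0 - 28 = -28)
(((313 + 682) + G(-13, -49)) + p)/(q(-1) - 702) = (((313 + 682) + sqrt(-49 - 13)) - 4794)/(-28 - 702) = ((995 + sqrt(-62)) - 4794)/(-730) = ((995 + I*sqrt(62)) - 4794)*(-1/730) = (-3799 + I*sqrt(62))*(-1/730) = 3799/730 - I*sqrt(62)/730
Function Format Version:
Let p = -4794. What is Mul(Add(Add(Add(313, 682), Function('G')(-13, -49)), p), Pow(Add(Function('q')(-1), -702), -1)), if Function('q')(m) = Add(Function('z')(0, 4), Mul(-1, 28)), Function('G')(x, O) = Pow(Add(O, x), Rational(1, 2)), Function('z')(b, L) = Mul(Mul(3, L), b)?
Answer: Add(Rational(3799, 730), Mul(Rational(-1, 730), I, Pow(62, Rational(1, 2)))) ≈ Add(5.2041, Mul(-0.010786, I))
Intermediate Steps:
Function('z')(b, L) = Mul(3, L, b)
Function('q')(m) = -28 (Function('q')(m) = Add(Mul(3, 4, 0), Mul(-1, 28)) = Add(0, -28) = -28)
Mul(Add(Add(Add(313, 682), Function('G')(-13, -49)), p), Pow(Add(Function('q')(-1), -702), -1)) = Mul(Add(Add(Add(313, 682), Pow(Add(-49, -13), Rational(1, 2))), -4794), Pow(Add(-28, -702), -1)) = Mul(Add(Add(995, Pow(-62, Rational(1, 2))), -4794), Pow(-730, -1)) = Mul(Add(Add(995, Mul(I, Pow(62, Rational(1, 2)))), -4794), Rational(-1, 730)) = Mul(Add(-3799, Mul(I, Pow(62, Rational(1, 2)))), Rational(-1, 730)) = Add(Rational(3799, 730), Mul(Rational(-1, 730), I, Pow(62, Rational(1, 2))))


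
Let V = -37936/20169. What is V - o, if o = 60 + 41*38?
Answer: -32671378/20169 ≈ -1619.9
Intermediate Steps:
o = 1618 (o = 60 + 1558 = 1618)
V = -37936/20169 (V = -37936*1/20169 = -37936/20169 ≈ -1.8809)
V - o = -37936/20169 - 1*1618 = -37936/20169 - 1618 = -32671378/20169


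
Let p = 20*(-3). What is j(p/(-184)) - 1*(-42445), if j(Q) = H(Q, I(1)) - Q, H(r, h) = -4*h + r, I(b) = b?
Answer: 42441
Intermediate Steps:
p = -60
H(r, h) = r - 4*h
j(Q) = -4 (j(Q) = (Q - 4*1) - Q = (Q - 4) - Q = (-4 + Q) - Q = -4)
j(p/(-184)) - 1*(-42445) = -4 - 1*(-42445) = -4 + 42445 = 42441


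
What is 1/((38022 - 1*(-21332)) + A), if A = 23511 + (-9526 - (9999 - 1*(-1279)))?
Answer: 1/62061 ≈ 1.6113e-5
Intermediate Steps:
A = 2707 (A = 23511 + (-9526 - (9999 + 1279)) = 23511 + (-9526 - 1*11278) = 23511 + (-9526 - 11278) = 23511 - 20804 = 2707)
1/((38022 - 1*(-21332)) + A) = 1/((38022 - 1*(-21332)) + 2707) = 1/((38022 + 21332) + 2707) = 1/(59354 + 2707) = 1/62061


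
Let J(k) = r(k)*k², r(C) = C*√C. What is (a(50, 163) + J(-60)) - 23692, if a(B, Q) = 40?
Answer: -23652 - 432000*I*√15 ≈ -23652.0 - 1.6731e+6*I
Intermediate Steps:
r(C) = C^(3/2)
J(k) = k^(7/2) (J(k) = k^(3/2)*k² = k^(7/2))
(a(50, 163) + J(-60)) - 23692 = (40 + (-60)^(7/2)) - 23692 = (40 - 432000*I*√15) - 23692 = -23652 - 432000*I*√15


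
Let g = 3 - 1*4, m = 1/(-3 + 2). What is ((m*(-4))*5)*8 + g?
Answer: 159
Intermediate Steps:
m = -1 (m = 1/(-1) = -1)
g = -1 (g = 3 - 4 = -1)
((m*(-4))*5)*8 + g = (-1*(-4)*5)*8 - 1 = (4*5)*8 - 1 = 20*8 - 1 = 160 - 1 = 159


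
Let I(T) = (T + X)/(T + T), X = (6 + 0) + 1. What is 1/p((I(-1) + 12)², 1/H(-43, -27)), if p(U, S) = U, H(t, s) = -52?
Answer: 1/81 ≈ 0.012346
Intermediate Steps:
X = 7 (X = 6 + 1 = 7)
I(T) = (7 + T)/(2*T) (I(T) = (T + 7)/(T + T) = (7 + T)/((2*T)) = (7 + T)*(1/(2*T)) = (7 + T)/(2*T))
1/p((I(-1) + 12)², 1/H(-43, -27)) = 1/(((½)*(7 - 1)/(-1) + 12)²) = 1/(((½)*(-1)*6 + 12)²) = 1/((-3 + 12)²) = 1/(9²) = 1/81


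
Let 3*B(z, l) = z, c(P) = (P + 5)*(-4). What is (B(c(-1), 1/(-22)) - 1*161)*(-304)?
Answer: 151696/3 ≈ 50565.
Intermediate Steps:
c(P) = -20 - 4*P (c(P) = (5 + P)*(-4) = -20 - 4*P)
B(z, l) = z/3
(B(c(-1), 1/(-22)) - 1*161)*(-304) = ((-20 - 4*(-1))/3 - 1*161)*(-304) = ((-20 + 4)/3 - 161)*(-304) = ((⅓)*(-16) - 161)*(-304) = (-16/3 - 161)*(-304) = -499/3*(-304) = 151696/3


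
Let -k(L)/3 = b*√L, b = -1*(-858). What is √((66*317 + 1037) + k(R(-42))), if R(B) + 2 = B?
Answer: √(21959 - 5148*I*√11) ≈ 157.76 - 54.115*I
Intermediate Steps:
R(B) = -2 + B
b = 858
k(L) = -2574*√L
√((66*317 + 1037) + k(R(-42))) = √((66*317 + 1037) - 2574*√(-2 - 42)) = √((20922 + 1037) - 5148*I*√11) = √(21959 - 5148*I*√11)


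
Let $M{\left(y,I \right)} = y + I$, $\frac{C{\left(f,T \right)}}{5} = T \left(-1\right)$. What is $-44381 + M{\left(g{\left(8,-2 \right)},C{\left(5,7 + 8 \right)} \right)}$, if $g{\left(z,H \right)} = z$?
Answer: $-44448$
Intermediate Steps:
$C{\left(f,T \right)} = - 5 T$ ($C{\left(f,T \right)} = 5 T \left(-1\right) = 5 \left(- T\right) = - 5 T$)
$M{\left(y,I \right)} = I + y$
$-44381 + M{\left(g{\left(8,-2 \right)},C{\left(5,7 + 8 \right)} \right)} = -44381 + \left(- 5 \left(7 + 8\right) + 8\right) = -44381 + \left(\left(-5\right) 15 + 8\right) = -44381 + \left(-75 + 8\right) = -44381 - 67 = -44448$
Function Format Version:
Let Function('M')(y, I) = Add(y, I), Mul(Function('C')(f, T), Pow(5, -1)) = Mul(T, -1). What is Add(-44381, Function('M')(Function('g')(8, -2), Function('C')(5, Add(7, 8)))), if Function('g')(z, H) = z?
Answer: -44448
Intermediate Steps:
Function('C')(f, T) = Mul(-5, T) (Function('C')(f, T) = Mul(5, Mul(T, -1)) = Mul(5, Mul(-1, T)) = Mul(-5, T))
Function('M')(y, I) = Add(I, y)
Add(-44381, Function('M')(Function('g')(8, -2), Function('C')(5, Add(7, 8)))) = Add(-44381, Add(Mul(-5, Add(7, 8)), 8)) = Add(-44381, Add(Mul(-5, 15), 8)) = Add(-44381, Add(-75, 8)) = Add(-44381, -67) = -44448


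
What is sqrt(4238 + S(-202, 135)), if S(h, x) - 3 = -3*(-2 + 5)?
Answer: 46*sqrt(2) ≈ 65.054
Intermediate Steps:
S(h, x) = -6 (S(h, x) = 3 - 3*(-2 + 5) = 3 - 3*3 = 3 - 9 = -6)
sqrt(4238 + S(-202, 135)) = sqrt(4238 - 6) = sqrt(4232) = 46*sqrt(2)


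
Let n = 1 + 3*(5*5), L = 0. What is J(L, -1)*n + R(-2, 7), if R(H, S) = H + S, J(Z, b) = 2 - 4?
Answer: -147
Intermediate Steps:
J(Z, b) = -2
n = 76 (n = 1 + 3*25 = 1 + 75 = 76)
J(L, -1)*n + R(-2, 7) = -2*76 + (-2 + 7) = -152 + 5 = -147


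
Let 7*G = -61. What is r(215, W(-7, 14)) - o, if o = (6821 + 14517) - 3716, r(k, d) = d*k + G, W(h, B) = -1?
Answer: -124920/7 ≈ -17846.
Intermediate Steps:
G = -61/7 (G = (⅐)*(-61) = -61/7 ≈ -8.7143)
r(k, d) = -61/7 + d*k (r(k, d) = d*k - 61/7 = -61/7 + d*k)
o = 17622 (o = 21338 - 3716 = 17622)
r(215, W(-7, 14)) - o = (-61/7 - 1*215) - 1*17622 = (-61/7 - 215) - 17622 = -1566/7 - 17622 = -124920/7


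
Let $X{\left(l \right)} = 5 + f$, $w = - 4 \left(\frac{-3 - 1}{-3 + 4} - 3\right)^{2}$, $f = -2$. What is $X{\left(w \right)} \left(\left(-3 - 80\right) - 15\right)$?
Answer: $-294$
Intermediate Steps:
$w = -196$ ($w = - 4 \left(- \frac{4}{1} - 3\right)^{2} = - 4 \left(\left(-4\right) 1 - 3\right)^{2} = - 4 \left(-4 - 3\right)^{2} = - 4 \left(-7\right)^{2} = \left(-4\right) 49 = -196$)
$X{\left(l \right)} = 3$ ($X{\left(l \right)} = 5 - 2 = 3$)
$X{\left(w \right)} \left(\left(-3 - 80\right) - 15\right) = 3 \left(\left(-3 - 80\right) - 15\right) = 3 \left(-83 - 15\right) = 3 \left(-98\right) = -294$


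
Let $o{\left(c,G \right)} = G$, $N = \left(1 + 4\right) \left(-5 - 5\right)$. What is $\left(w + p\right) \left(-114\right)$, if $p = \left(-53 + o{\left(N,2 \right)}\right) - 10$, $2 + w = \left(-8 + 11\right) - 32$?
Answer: $10488$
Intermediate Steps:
$N = -50$ ($N = 5 \left(-10\right) = -50$)
$w = -31$ ($w = -2 + \left(\left(-8 + 11\right) - 32\right) = -2 + \left(3 - 32\right) = -2 - 29 = -31$)
$p = -61$ ($p = \left(-53 + 2\right) - 10 = -51 - 10 = -61$)
$\left(w + p\right) \left(-114\right) = \left(-31 - 61\right) \left(-114\right) = \left(-92\right) \left(-114\right) = 10488$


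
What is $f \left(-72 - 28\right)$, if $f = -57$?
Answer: $5700$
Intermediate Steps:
$f \left(-72 - 28\right) = - 57 \left(-72 - 28\right) = \left(-57\right) \left(-100\right) = 5700$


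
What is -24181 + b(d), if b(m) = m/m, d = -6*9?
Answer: -24180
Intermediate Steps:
d = -54
b(m) = 1
-24181 + b(d) = -24181 + 1 = -24180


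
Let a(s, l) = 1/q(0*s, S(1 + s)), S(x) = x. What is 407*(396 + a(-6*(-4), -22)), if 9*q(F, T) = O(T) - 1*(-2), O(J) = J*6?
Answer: 24501807/152 ≈ 1.6120e+5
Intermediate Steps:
O(J) = 6*J
q(F, T) = 2/9 + 2*T/3 (q(F, T) = (6*T - 1*(-2))/9 = (6*T + 2)/9 = (2 + 6*T)/9 = 2/9 + 2*T/3)
a(s, l) = 1/(8/9 + 2*s/3) (a(s, l) = 1/(2/9 + 2*(1 + s)/3) = 1/(2/9 + (⅔ + 2*s/3)) = 1/(8/9 + 2*s/3))
407*(396 + a(-6*(-4), -22)) = 407*(396 + 9/(2*(4 + 3*(-6*(-4))))) = 407*(396 + 9/(2*(4 + 3*24))) = 407*(396 + 9/(2*(4 + 72))) = 407*(396 + (9/2)/76) = 407*(396 + (9/2)*(1/76)) = 407*(396 + 9/152) = 407*(60201/152) = 24501807/152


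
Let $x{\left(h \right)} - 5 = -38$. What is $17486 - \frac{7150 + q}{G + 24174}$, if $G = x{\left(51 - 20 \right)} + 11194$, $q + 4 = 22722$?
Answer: $\frac{617837942}{35335} \approx 17485.0$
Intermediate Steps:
$x{\left(h \right)} = -33$ ($x{\left(h \right)} = 5 - 38 = -33$)
$q = 22718$ ($q = -4 + 22722 = 22718$)
$G = 11161$ ($G = -33 + 11194 = 11161$)
$17486 - \frac{7150 + q}{G + 24174} = 17486 - \frac{7150 + 22718}{11161 + 24174} = 17486 - \frac{29868}{35335} = \frac{617837942}{35335}$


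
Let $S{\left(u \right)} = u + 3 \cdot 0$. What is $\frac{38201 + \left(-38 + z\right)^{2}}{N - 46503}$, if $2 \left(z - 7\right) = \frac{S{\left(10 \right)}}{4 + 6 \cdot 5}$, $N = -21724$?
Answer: $- \frac{45260757}{78870412} \approx -0.57386$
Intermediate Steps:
$S{\left(u \right)} = u$ ($S{\left(u \right)} = u + 0 = u$)
$z = \frac{243}{34}$ ($z = 7 + \frac{10 \frac{1}{4 + 6 \cdot 5}}{2} = 7 + \frac{10 \frac{1}{4 + 30}}{2} = 7 + \frac{10 \cdot \frac{1}{34}}{2} = 7 + \frac{1}{2} \cdot \frac{5}{17} = 7 + \frac{5}{34} = \frac{243}{34} \approx 7.1471$)
$\frac{38201 + \left(-38 + z\right)^{2}}{N - 46503} = \frac{38201 + \left(-38 + \frac{243}{34}\right)^{2}}{-21724 - 46503} = \frac{38201 + \left(- \frac{1049}{34}\right)^{2}}{-68227} = \left(38201 + \frac{1100401}{1156}\right) \left(- \frac{1}{68227}\right) = \frac{45260757}{1156} \left(- \frac{1}{68227}\right) = - \frac{45260757}{78870412}$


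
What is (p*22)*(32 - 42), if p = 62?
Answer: -13640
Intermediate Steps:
(p*22)*(32 - 42) = (62*22)*(32 - 42) = 1364*(-10) = -13640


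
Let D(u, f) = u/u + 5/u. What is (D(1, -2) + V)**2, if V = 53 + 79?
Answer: 19044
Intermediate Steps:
V = 132
D(u, f) = 1 + 5/u
(D(1, -2) + V)**2 = ((5 + 1)/1 + 132)**2 = (1*6 + 132)**2 = (6 + 132)**2 = 138**2 = 19044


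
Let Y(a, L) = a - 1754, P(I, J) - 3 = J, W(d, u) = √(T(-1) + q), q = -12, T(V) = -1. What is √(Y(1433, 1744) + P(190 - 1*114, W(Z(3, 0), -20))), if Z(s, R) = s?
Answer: √(-318 + I*√13) ≈ 0.1011 + 17.833*I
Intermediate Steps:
W(d, u) = I*√13 (W(d, u) = √(-1 - 12) = √(-13) = I*√13)
P(I, J) = 3 + J
Y(a, L) = -1754 + a
√(Y(1433, 1744) + P(190 - 1*114, W(Z(3, 0), -20))) = √((-1754 + 1433) + (3 + I*√13)) = √(-321 + (3 + I*√13)) = √(-318 + I*√13)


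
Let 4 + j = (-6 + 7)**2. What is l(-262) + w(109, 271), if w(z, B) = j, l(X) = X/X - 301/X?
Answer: -223/262 ≈ -0.85114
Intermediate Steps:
l(X) = 1 - 301/X
j = -3 (j = -4 + (-6 + 7)**2 = -4 + 1**2 = -4 + 1 = -3)
w(z, B) = -3
l(-262) + w(109, 271) = (-301 - 262)/(-262) - 3 = -1/262*(-563) - 3 = 563/262 - 3 = -223/262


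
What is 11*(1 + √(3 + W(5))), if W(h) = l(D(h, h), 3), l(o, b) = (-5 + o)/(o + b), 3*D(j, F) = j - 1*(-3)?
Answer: 11 + 22*√187/17 ≈ 28.697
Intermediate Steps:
D(j, F) = 1 + j/3 (D(j, F) = (j - 1*(-3))/3 = (j + 3)/3 = (3 + j)/3 = 1 + j/3)
l(o, b) = (-5 + o)/(b + o)
W(h) = (-4 + h/3)/(4 + h/3) (W(h) = (-5 + (1 + h/3))/(3 + (1 + h/3)) = (-4 + h/3)/(4 + h/3))
11*(1 + √(3 + W(5))) = 11*(1 + √(3 + (-12 + 5)/(12 + 5))) = 11*(1 + √(3 - 7/17)) = 11*(1 + √(44/17)) = 11*(1 + 2*√187/17) = 11 + 22*√187/17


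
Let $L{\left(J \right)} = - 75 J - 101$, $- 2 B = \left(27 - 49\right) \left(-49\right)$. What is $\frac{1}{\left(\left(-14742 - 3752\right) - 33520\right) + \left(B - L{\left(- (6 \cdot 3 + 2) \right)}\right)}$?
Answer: $- \frac{1}{53952} \approx -1.8535 \cdot 10^{-5}$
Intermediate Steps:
$B = -539$ ($B = - \frac{\left(27 - 49\right) \left(-49\right)}{2} = - \frac{\left(-22\right) \left(-49\right)}{2} = \left(- \frac{1}{2}\right) 1078 = -539$)
$L{\left(J \right)} = -101 - 75 J$
$\frac{1}{\left(\left(-14742 - 3752\right) - 33520\right) + \left(B - L{\left(- (6 \cdot 3 + 2) \right)}\right)} = \frac{1}{\left(\left(-14742 - 3752\right) - 33520\right) - \left(438 - - 75 \left(6 \cdot 3 + 2\right)\right)} = \frac{1}{\left(-18494 - 33520\right) - \left(438 - - 75 \left(18 + 2\right)\right)} = \frac{1}{-52014 - \left(438 - \left(-75\right) 20\right)} = \frac{1}{-52014 - \left(438 + 1500\right)} = \frac{1}{-52014 - 1938} = \frac{1}{-53952} = - \frac{1}{53952}$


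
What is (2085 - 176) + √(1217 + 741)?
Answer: 1909 + √1958 ≈ 1953.3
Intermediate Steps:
(2085 - 176) + √(1217 + 741) = 1909 + √1958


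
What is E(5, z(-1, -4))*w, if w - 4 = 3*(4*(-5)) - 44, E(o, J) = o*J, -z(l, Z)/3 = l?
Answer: -1500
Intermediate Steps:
z(l, Z) = -3*l
E(o, J) = J*o
w = -100 (w = 4 + (3*(4*(-5)) - 44) = 4 + (3*(-20) - 44) = 4 + (-60 - 44) = 4 - 104 = -100)
E(5, z(-1, -4))*w = (-3*(-1)*5)*(-100) = (3*5)*(-100) = 15*(-100) = -1500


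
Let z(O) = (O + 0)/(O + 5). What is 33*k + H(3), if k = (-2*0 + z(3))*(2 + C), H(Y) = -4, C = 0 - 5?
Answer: -329/8 ≈ -41.125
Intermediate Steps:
C = -5
z(O) = O/(5 + O)
k = -9/8 (k = (-2*0 + 3/(5 + 3))*(2 - 5) = (0 + 3/8)*(-3) = (3/8)*(-3) = -9/8 ≈ -1.1250)
33*k + H(3) = 33*(-9/8) - 4 = -297/8 - 4 = -329/8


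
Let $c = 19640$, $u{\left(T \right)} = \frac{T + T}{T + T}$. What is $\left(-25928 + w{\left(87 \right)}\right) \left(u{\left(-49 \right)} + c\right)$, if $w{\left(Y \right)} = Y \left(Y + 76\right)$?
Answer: $-230722827$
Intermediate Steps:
$u{\left(T \right)} = 1$ ($u{\left(T \right)} = \frac{2 T}{2 T} = 2 T \frac{1}{2 T} = 1$)
$w{\left(Y \right)} = Y \left(76 + Y\right)$
$\left(-25928 + w{\left(87 \right)}\right) \left(u{\left(-49 \right)} + c\right) = \left(-25928 + 87 \left(76 + 87\right)\right) \left(1 + 19640\right) = \left(-25928 + 87 \cdot 163\right) 19641 = \left(-25928 + 14181\right) 19641 = \left(-11747\right) 19641 = -230722827$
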